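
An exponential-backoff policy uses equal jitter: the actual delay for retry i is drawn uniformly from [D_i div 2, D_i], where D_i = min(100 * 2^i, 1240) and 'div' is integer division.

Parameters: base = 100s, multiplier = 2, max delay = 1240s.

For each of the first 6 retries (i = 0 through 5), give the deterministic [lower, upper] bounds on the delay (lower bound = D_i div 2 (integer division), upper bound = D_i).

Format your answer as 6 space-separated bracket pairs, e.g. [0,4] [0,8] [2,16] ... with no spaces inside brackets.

Computing bounds per retry:
  i=0: D_i=min(100*2^0,1240)=100, bounds=[50,100]
  i=1: D_i=min(100*2^1,1240)=200, bounds=[100,200]
  i=2: D_i=min(100*2^2,1240)=400, bounds=[200,400]
  i=3: D_i=min(100*2^3,1240)=800, bounds=[400,800]
  i=4: D_i=min(100*2^4,1240)=1240, bounds=[620,1240]
  i=5: D_i=min(100*2^5,1240)=1240, bounds=[620,1240]

Answer: [50,100] [100,200] [200,400] [400,800] [620,1240] [620,1240]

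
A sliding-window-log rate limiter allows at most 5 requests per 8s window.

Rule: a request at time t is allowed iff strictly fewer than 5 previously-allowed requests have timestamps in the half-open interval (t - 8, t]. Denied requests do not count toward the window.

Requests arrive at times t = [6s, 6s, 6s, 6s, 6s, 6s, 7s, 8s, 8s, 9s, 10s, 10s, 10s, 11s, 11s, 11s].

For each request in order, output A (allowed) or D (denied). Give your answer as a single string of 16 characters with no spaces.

Tracking allowed requests in the window:
  req#1 t=6s: ALLOW
  req#2 t=6s: ALLOW
  req#3 t=6s: ALLOW
  req#4 t=6s: ALLOW
  req#5 t=6s: ALLOW
  req#6 t=6s: DENY
  req#7 t=7s: DENY
  req#8 t=8s: DENY
  req#9 t=8s: DENY
  req#10 t=9s: DENY
  req#11 t=10s: DENY
  req#12 t=10s: DENY
  req#13 t=10s: DENY
  req#14 t=11s: DENY
  req#15 t=11s: DENY
  req#16 t=11s: DENY

Answer: AAAAADDDDDDDDDDD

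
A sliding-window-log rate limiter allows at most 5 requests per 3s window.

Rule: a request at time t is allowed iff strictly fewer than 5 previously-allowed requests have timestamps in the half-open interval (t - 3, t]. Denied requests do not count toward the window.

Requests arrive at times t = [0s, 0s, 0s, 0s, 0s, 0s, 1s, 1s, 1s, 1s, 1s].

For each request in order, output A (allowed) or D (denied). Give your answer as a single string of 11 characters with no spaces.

Tracking allowed requests in the window:
  req#1 t=0s: ALLOW
  req#2 t=0s: ALLOW
  req#3 t=0s: ALLOW
  req#4 t=0s: ALLOW
  req#5 t=0s: ALLOW
  req#6 t=0s: DENY
  req#7 t=1s: DENY
  req#8 t=1s: DENY
  req#9 t=1s: DENY
  req#10 t=1s: DENY
  req#11 t=1s: DENY

Answer: AAAAADDDDDD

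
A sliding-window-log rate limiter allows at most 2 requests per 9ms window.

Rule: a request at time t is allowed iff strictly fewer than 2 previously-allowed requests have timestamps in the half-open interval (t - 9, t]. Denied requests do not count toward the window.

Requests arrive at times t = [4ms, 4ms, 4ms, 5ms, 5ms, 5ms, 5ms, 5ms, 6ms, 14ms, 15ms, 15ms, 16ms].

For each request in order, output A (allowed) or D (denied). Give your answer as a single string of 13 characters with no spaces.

Answer: AADDDDDDDAADD

Derivation:
Tracking allowed requests in the window:
  req#1 t=4ms: ALLOW
  req#2 t=4ms: ALLOW
  req#3 t=4ms: DENY
  req#4 t=5ms: DENY
  req#5 t=5ms: DENY
  req#6 t=5ms: DENY
  req#7 t=5ms: DENY
  req#8 t=5ms: DENY
  req#9 t=6ms: DENY
  req#10 t=14ms: ALLOW
  req#11 t=15ms: ALLOW
  req#12 t=15ms: DENY
  req#13 t=16ms: DENY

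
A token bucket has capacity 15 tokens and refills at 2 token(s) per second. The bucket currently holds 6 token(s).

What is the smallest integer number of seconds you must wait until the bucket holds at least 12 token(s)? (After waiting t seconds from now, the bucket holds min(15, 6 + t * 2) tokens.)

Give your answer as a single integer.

Need 6 + t * 2 >= 12, so t >= 6/2.
Smallest integer t = ceil(6/2) = 3.

Answer: 3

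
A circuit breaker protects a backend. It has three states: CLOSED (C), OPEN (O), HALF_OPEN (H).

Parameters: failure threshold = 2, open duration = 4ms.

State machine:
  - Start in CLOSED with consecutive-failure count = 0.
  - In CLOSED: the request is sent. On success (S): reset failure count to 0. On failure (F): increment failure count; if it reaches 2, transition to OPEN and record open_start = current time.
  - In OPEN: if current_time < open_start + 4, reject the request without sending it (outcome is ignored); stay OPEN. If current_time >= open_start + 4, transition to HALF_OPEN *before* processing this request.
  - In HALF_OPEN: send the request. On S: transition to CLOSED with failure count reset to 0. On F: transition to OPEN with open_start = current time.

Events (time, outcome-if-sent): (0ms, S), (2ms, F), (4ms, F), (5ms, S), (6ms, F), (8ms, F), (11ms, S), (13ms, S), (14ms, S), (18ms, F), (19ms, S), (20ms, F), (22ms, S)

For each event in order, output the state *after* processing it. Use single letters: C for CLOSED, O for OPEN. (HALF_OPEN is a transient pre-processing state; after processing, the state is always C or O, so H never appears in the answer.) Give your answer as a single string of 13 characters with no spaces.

State after each event:
  event#1 t=0ms outcome=S: state=CLOSED
  event#2 t=2ms outcome=F: state=CLOSED
  event#3 t=4ms outcome=F: state=OPEN
  event#4 t=5ms outcome=S: state=OPEN
  event#5 t=6ms outcome=F: state=OPEN
  event#6 t=8ms outcome=F: state=OPEN
  event#7 t=11ms outcome=S: state=OPEN
  event#8 t=13ms outcome=S: state=CLOSED
  event#9 t=14ms outcome=S: state=CLOSED
  event#10 t=18ms outcome=F: state=CLOSED
  event#11 t=19ms outcome=S: state=CLOSED
  event#12 t=20ms outcome=F: state=CLOSED
  event#13 t=22ms outcome=S: state=CLOSED

Answer: CCOOOOOCCCCCC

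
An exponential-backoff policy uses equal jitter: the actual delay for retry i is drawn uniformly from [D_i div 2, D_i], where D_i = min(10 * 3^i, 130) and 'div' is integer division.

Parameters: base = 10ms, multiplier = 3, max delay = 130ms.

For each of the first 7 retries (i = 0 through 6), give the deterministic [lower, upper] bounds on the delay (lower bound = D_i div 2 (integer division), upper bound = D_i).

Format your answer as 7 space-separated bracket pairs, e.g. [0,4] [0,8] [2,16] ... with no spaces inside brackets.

Answer: [5,10] [15,30] [45,90] [65,130] [65,130] [65,130] [65,130]

Derivation:
Computing bounds per retry:
  i=0: D_i=min(10*3^0,130)=10, bounds=[5,10]
  i=1: D_i=min(10*3^1,130)=30, bounds=[15,30]
  i=2: D_i=min(10*3^2,130)=90, bounds=[45,90]
  i=3: D_i=min(10*3^3,130)=130, bounds=[65,130]
  i=4: D_i=min(10*3^4,130)=130, bounds=[65,130]
  i=5: D_i=min(10*3^5,130)=130, bounds=[65,130]
  i=6: D_i=min(10*3^6,130)=130, bounds=[65,130]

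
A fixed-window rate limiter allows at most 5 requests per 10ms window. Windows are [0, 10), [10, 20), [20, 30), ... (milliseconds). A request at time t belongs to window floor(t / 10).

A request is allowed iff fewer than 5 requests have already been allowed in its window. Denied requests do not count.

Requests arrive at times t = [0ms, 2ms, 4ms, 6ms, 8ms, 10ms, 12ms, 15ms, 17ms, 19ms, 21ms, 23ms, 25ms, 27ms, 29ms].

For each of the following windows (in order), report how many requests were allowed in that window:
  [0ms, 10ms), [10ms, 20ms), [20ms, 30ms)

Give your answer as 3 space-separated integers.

Answer: 5 5 5

Derivation:
Processing requests:
  req#1 t=0ms (window 0): ALLOW
  req#2 t=2ms (window 0): ALLOW
  req#3 t=4ms (window 0): ALLOW
  req#4 t=6ms (window 0): ALLOW
  req#5 t=8ms (window 0): ALLOW
  req#6 t=10ms (window 1): ALLOW
  req#7 t=12ms (window 1): ALLOW
  req#8 t=15ms (window 1): ALLOW
  req#9 t=17ms (window 1): ALLOW
  req#10 t=19ms (window 1): ALLOW
  req#11 t=21ms (window 2): ALLOW
  req#12 t=23ms (window 2): ALLOW
  req#13 t=25ms (window 2): ALLOW
  req#14 t=27ms (window 2): ALLOW
  req#15 t=29ms (window 2): ALLOW

Allowed counts by window: 5 5 5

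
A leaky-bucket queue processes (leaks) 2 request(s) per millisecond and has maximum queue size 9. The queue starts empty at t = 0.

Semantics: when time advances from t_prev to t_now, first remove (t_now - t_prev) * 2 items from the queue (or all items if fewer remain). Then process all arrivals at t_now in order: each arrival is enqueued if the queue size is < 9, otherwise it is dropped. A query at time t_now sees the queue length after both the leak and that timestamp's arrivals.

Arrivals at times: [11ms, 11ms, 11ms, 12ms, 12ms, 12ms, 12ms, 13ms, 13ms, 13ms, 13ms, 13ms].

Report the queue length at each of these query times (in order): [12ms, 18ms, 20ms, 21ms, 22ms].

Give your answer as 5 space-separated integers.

Answer: 5 0 0 0 0

Derivation:
Queue lengths at query times:
  query t=12ms: backlog = 5
  query t=18ms: backlog = 0
  query t=20ms: backlog = 0
  query t=21ms: backlog = 0
  query t=22ms: backlog = 0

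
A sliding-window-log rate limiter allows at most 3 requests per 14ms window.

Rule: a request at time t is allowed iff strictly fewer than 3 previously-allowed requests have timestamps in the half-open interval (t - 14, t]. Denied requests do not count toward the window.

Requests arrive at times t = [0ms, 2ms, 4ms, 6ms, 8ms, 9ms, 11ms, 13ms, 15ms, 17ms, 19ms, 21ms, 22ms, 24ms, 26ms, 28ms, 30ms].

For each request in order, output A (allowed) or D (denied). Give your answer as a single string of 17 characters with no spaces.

Answer: AAADDDDDAAADDDDDA

Derivation:
Tracking allowed requests in the window:
  req#1 t=0ms: ALLOW
  req#2 t=2ms: ALLOW
  req#3 t=4ms: ALLOW
  req#4 t=6ms: DENY
  req#5 t=8ms: DENY
  req#6 t=9ms: DENY
  req#7 t=11ms: DENY
  req#8 t=13ms: DENY
  req#9 t=15ms: ALLOW
  req#10 t=17ms: ALLOW
  req#11 t=19ms: ALLOW
  req#12 t=21ms: DENY
  req#13 t=22ms: DENY
  req#14 t=24ms: DENY
  req#15 t=26ms: DENY
  req#16 t=28ms: DENY
  req#17 t=30ms: ALLOW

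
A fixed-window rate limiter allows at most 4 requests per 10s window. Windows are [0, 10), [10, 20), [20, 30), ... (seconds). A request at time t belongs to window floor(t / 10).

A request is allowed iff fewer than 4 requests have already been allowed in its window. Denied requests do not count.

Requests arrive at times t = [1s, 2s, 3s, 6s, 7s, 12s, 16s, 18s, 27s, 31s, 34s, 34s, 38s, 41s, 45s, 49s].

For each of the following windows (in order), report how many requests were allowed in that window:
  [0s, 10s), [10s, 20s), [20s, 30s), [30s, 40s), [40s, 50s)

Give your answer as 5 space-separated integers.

Answer: 4 3 1 4 3

Derivation:
Processing requests:
  req#1 t=1s (window 0): ALLOW
  req#2 t=2s (window 0): ALLOW
  req#3 t=3s (window 0): ALLOW
  req#4 t=6s (window 0): ALLOW
  req#5 t=7s (window 0): DENY
  req#6 t=12s (window 1): ALLOW
  req#7 t=16s (window 1): ALLOW
  req#8 t=18s (window 1): ALLOW
  req#9 t=27s (window 2): ALLOW
  req#10 t=31s (window 3): ALLOW
  req#11 t=34s (window 3): ALLOW
  req#12 t=34s (window 3): ALLOW
  req#13 t=38s (window 3): ALLOW
  req#14 t=41s (window 4): ALLOW
  req#15 t=45s (window 4): ALLOW
  req#16 t=49s (window 4): ALLOW

Allowed counts by window: 4 3 1 4 3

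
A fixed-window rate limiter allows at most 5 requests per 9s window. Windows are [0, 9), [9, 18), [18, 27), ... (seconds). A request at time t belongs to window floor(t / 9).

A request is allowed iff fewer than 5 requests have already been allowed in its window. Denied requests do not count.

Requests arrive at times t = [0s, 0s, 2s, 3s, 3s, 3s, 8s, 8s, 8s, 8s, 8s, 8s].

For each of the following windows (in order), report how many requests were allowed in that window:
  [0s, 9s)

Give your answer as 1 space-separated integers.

Processing requests:
  req#1 t=0s (window 0): ALLOW
  req#2 t=0s (window 0): ALLOW
  req#3 t=2s (window 0): ALLOW
  req#4 t=3s (window 0): ALLOW
  req#5 t=3s (window 0): ALLOW
  req#6 t=3s (window 0): DENY
  req#7 t=8s (window 0): DENY
  req#8 t=8s (window 0): DENY
  req#9 t=8s (window 0): DENY
  req#10 t=8s (window 0): DENY
  req#11 t=8s (window 0): DENY
  req#12 t=8s (window 0): DENY

Allowed counts by window: 5

Answer: 5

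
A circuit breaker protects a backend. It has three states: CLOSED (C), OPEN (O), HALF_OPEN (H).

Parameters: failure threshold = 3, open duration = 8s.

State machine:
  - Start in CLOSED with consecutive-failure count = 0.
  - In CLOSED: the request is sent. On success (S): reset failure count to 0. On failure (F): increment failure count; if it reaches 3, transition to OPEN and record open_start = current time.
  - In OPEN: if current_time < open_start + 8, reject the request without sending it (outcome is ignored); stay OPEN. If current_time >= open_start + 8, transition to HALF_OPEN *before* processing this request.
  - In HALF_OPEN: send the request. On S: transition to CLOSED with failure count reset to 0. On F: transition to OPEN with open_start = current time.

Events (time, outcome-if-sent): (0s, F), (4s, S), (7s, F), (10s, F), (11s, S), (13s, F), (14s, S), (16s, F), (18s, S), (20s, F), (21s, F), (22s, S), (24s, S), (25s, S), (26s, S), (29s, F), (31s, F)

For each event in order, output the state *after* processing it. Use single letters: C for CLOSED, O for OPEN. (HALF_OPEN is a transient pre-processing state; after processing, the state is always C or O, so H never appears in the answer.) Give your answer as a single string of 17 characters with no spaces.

State after each event:
  event#1 t=0s outcome=F: state=CLOSED
  event#2 t=4s outcome=S: state=CLOSED
  event#3 t=7s outcome=F: state=CLOSED
  event#4 t=10s outcome=F: state=CLOSED
  event#5 t=11s outcome=S: state=CLOSED
  event#6 t=13s outcome=F: state=CLOSED
  event#7 t=14s outcome=S: state=CLOSED
  event#8 t=16s outcome=F: state=CLOSED
  event#9 t=18s outcome=S: state=CLOSED
  event#10 t=20s outcome=F: state=CLOSED
  event#11 t=21s outcome=F: state=CLOSED
  event#12 t=22s outcome=S: state=CLOSED
  event#13 t=24s outcome=S: state=CLOSED
  event#14 t=25s outcome=S: state=CLOSED
  event#15 t=26s outcome=S: state=CLOSED
  event#16 t=29s outcome=F: state=CLOSED
  event#17 t=31s outcome=F: state=CLOSED

Answer: CCCCCCCCCCCCCCCCC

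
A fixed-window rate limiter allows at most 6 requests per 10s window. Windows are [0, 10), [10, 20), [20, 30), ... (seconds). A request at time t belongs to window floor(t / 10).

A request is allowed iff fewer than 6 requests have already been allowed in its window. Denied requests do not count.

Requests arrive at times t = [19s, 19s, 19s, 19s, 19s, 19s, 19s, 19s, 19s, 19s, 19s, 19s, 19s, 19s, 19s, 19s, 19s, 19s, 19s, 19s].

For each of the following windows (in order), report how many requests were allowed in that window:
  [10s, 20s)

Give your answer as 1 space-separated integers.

Processing requests:
  req#1 t=19s (window 1): ALLOW
  req#2 t=19s (window 1): ALLOW
  req#3 t=19s (window 1): ALLOW
  req#4 t=19s (window 1): ALLOW
  req#5 t=19s (window 1): ALLOW
  req#6 t=19s (window 1): ALLOW
  req#7 t=19s (window 1): DENY
  req#8 t=19s (window 1): DENY
  req#9 t=19s (window 1): DENY
  req#10 t=19s (window 1): DENY
  req#11 t=19s (window 1): DENY
  req#12 t=19s (window 1): DENY
  req#13 t=19s (window 1): DENY
  req#14 t=19s (window 1): DENY
  req#15 t=19s (window 1): DENY
  req#16 t=19s (window 1): DENY
  req#17 t=19s (window 1): DENY
  req#18 t=19s (window 1): DENY
  req#19 t=19s (window 1): DENY
  req#20 t=19s (window 1): DENY

Allowed counts by window: 6

Answer: 6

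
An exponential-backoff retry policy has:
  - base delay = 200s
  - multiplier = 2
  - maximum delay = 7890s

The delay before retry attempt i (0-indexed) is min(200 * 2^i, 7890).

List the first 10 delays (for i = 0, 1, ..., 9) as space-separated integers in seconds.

Computing each delay:
  i=0: min(200*2^0, 7890) = 200
  i=1: min(200*2^1, 7890) = 400
  i=2: min(200*2^2, 7890) = 800
  i=3: min(200*2^3, 7890) = 1600
  i=4: min(200*2^4, 7890) = 3200
  i=5: min(200*2^5, 7890) = 6400
  i=6: min(200*2^6, 7890) = 7890
  i=7: min(200*2^7, 7890) = 7890
  i=8: min(200*2^8, 7890) = 7890
  i=9: min(200*2^9, 7890) = 7890

Answer: 200 400 800 1600 3200 6400 7890 7890 7890 7890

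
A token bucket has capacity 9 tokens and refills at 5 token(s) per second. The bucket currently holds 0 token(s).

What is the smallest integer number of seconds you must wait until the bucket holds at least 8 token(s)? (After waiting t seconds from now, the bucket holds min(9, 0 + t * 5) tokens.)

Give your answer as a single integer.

Answer: 2

Derivation:
Need 0 + t * 5 >= 8, so t >= 8/5.
Smallest integer t = ceil(8/5) = 2.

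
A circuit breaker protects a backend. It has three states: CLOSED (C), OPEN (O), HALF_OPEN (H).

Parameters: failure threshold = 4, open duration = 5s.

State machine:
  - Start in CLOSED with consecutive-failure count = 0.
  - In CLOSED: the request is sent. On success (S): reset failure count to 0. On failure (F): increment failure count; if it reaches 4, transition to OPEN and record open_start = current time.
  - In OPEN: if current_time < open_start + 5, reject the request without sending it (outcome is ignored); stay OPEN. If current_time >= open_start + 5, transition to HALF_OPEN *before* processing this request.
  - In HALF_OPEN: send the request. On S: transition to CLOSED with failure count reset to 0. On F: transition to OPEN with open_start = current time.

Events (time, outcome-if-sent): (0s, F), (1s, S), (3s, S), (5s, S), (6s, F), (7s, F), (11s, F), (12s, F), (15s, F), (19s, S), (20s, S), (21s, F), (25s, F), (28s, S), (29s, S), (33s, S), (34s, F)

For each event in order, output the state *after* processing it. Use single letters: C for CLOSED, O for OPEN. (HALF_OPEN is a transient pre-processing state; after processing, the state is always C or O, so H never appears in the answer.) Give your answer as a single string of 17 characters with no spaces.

Answer: CCCCCCCOOCCCCCCCC

Derivation:
State after each event:
  event#1 t=0s outcome=F: state=CLOSED
  event#2 t=1s outcome=S: state=CLOSED
  event#3 t=3s outcome=S: state=CLOSED
  event#4 t=5s outcome=S: state=CLOSED
  event#5 t=6s outcome=F: state=CLOSED
  event#6 t=7s outcome=F: state=CLOSED
  event#7 t=11s outcome=F: state=CLOSED
  event#8 t=12s outcome=F: state=OPEN
  event#9 t=15s outcome=F: state=OPEN
  event#10 t=19s outcome=S: state=CLOSED
  event#11 t=20s outcome=S: state=CLOSED
  event#12 t=21s outcome=F: state=CLOSED
  event#13 t=25s outcome=F: state=CLOSED
  event#14 t=28s outcome=S: state=CLOSED
  event#15 t=29s outcome=S: state=CLOSED
  event#16 t=33s outcome=S: state=CLOSED
  event#17 t=34s outcome=F: state=CLOSED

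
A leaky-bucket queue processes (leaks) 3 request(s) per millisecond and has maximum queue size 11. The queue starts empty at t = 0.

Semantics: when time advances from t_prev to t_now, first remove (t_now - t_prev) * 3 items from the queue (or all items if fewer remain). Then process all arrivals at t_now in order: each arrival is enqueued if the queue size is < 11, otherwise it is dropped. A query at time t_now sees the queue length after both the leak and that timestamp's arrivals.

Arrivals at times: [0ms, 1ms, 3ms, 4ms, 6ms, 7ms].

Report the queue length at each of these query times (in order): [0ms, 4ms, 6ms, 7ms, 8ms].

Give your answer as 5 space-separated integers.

Answer: 1 1 1 1 0

Derivation:
Queue lengths at query times:
  query t=0ms: backlog = 1
  query t=4ms: backlog = 1
  query t=6ms: backlog = 1
  query t=7ms: backlog = 1
  query t=8ms: backlog = 0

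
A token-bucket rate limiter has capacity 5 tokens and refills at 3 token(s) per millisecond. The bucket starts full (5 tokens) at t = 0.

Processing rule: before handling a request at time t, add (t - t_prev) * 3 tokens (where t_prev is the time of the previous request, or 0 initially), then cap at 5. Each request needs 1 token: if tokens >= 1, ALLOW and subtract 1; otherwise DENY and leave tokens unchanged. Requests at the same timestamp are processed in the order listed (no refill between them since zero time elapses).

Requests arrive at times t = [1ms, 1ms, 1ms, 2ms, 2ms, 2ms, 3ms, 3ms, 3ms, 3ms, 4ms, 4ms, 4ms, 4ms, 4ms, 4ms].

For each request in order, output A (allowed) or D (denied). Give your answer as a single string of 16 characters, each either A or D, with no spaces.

Simulating step by step:
  req#1 t=1ms: ALLOW
  req#2 t=1ms: ALLOW
  req#3 t=1ms: ALLOW
  req#4 t=2ms: ALLOW
  req#5 t=2ms: ALLOW
  req#6 t=2ms: ALLOW
  req#7 t=3ms: ALLOW
  req#8 t=3ms: ALLOW
  req#9 t=3ms: ALLOW
  req#10 t=3ms: ALLOW
  req#11 t=4ms: ALLOW
  req#12 t=4ms: ALLOW
  req#13 t=4ms: ALLOW
  req#14 t=4ms: ALLOW
  req#15 t=4ms: DENY
  req#16 t=4ms: DENY

Answer: AAAAAAAAAAAAAADD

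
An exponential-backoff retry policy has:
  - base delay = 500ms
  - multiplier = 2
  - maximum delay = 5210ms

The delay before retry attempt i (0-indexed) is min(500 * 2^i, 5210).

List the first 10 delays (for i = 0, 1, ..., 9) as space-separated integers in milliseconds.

Answer: 500 1000 2000 4000 5210 5210 5210 5210 5210 5210

Derivation:
Computing each delay:
  i=0: min(500*2^0, 5210) = 500
  i=1: min(500*2^1, 5210) = 1000
  i=2: min(500*2^2, 5210) = 2000
  i=3: min(500*2^3, 5210) = 4000
  i=4: min(500*2^4, 5210) = 5210
  i=5: min(500*2^5, 5210) = 5210
  i=6: min(500*2^6, 5210) = 5210
  i=7: min(500*2^7, 5210) = 5210
  i=8: min(500*2^8, 5210) = 5210
  i=9: min(500*2^9, 5210) = 5210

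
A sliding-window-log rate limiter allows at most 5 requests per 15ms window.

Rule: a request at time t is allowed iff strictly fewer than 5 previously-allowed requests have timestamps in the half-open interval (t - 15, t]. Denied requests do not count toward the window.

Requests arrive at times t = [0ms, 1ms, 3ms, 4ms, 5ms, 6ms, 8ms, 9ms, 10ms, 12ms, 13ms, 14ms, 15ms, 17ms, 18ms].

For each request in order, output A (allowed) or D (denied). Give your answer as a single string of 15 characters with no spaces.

Answer: AAAAADDDDDDDAAA

Derivation:
Tracking allowed requests in the window:
  req#1 t=0ms: ALLOW
  req#2 t=1ms: ALLOW
  req#3 t=3ms: ALLOW
  req#4 t=4ms: ALLOW
  req#5 t=5ms: ALLOW
  req#6 t=6ms: DENY
  req#7 t=8ms: DENY
  req#8 t=9ms: DENY
  req#9 t=10ms: DENY
  req#10 t=12ms: DENY
  req#11 t=13ms: DENY
  req#12 t=14ms: DENY
  req#13 t=15ms: ALLOW
  req#14 t=17ms: ALLOW
  req#15 t=18ms: ALLOW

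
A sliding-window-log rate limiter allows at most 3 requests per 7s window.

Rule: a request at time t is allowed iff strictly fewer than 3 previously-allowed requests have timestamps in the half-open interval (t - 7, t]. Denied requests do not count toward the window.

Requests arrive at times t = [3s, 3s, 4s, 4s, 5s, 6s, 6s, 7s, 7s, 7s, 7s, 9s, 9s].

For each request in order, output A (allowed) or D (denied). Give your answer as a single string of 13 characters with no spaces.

Answer: AAADDDDDDDDDD

Derivation:
Tracking allowed requests in the window:
  req#1 t=3s: ALLOW
  req#2 t=3s: ALLOW
  req#3 t=4s: ALLOW
  req#4 t=4s: DENY
  req#5 t=5s: DENY
  req#6 t=6s: DENY
  req#7 t=6s: DENY
  req#8 t=7s: DENY
  req#9 t=7s: DENY
  req#10 t=7s: DENY
  req#11 t=7s: DENY
  req#12 t=9s: DENY
  req#13 t=9s: DENY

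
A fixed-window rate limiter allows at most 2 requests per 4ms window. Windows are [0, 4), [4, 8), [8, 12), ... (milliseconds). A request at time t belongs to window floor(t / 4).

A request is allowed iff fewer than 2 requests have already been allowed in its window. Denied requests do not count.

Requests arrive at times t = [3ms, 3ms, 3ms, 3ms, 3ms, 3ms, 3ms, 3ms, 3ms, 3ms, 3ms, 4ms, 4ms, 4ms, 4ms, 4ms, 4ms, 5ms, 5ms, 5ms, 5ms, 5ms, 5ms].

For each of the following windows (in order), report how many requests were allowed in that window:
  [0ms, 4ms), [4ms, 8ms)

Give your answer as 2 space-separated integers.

Answer: 2 2

Derivation:
Processing requests:
  req#1 t=3ms (window 0): ALLOW
  req#2 t=3ms (window 0): ALLOW
  req#3 t=3ms (window 0): DENY
  req#4 t=3ms (window 0): DENY
  req#5 t=3ms (window 0): DENY
  req#6 t=3ms (window 0): DENY
  req#7 t=3ms (window 0): DENY
  req#8 t=3ms (window 0): DENY
  req#9 t=3ms (window 0): DENY
  req#10 t=3ms (window 0): DENY
  req#11 t=3ms (window 0): DENY
  req#12 t=4ms (window 1): ALLOW
  req#13 t=4ms (window 1): ALLOW
  req#14 t=4ms (window 1): DENY
  req#15 t=4ms (window 1): DENY
  req#16 t=4ms (window 1): DENY
  req#17 t=4ms (window 1): DENY
  req#18 t=5ms (window 1): DENY
  req#19 t=5ms (window 1): DENY
  req#20 t=5ms (window 1): DENY
  req#21 t=5ms (window 1): DENY
  req#22 t=5ms (window 1): DENY
  req#23 t=5ms (window 1): DENY

Allowed counts by window: 2 2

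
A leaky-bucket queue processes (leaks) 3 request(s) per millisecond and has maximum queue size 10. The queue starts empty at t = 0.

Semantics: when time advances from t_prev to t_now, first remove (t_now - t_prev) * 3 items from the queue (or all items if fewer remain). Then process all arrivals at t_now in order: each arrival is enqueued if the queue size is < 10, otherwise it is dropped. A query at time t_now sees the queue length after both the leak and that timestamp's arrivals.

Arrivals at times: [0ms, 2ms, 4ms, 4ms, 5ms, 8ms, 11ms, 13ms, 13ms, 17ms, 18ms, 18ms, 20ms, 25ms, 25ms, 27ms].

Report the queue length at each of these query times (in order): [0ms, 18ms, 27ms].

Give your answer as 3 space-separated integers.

Answer: 1 2 1

Derivation:
Queue lengths at query times:
  query t=0ms: backlog = 1
  query t=18ms: backlog = 2
  query t=27ms: backlog = 1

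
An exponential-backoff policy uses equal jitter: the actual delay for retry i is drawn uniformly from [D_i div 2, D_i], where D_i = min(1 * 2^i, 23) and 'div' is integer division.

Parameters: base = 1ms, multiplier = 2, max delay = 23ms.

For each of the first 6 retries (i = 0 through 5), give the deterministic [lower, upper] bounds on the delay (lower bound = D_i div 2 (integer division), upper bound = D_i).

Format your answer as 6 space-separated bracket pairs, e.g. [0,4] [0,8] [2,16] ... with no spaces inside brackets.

Answer: [0,1] [1,2] [2,4] [4,8] [8,16] [11,23]

Derivation:
Computing bounds per retry:
  i=0: D_i=min(1*2^0,23)=1, bounds=[0,1]
  i=1: D_i=min(1*2^1,23)=2, bounds=[1,2]
  i=2: D_i=min(1*2^2,23)=4, bounds=[2,4]
  i=3: D_i=min(1*2^3,23)=8, bounds=[4,8]
  i=4: D_i=min(1*2^4,23)=16, bounds=[8,16]
  i=5: D_i=min(1*2^5,23)=23, bounds=[11,23]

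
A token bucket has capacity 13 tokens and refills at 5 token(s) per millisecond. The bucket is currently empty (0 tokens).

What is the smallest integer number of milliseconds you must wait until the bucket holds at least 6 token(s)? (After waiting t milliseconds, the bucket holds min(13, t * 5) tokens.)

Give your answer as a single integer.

Answer: 2

Derivation:
Need t * 5 >= 6, so t >= 6/5.
Smallest integer t = ceil(6/5) = 2.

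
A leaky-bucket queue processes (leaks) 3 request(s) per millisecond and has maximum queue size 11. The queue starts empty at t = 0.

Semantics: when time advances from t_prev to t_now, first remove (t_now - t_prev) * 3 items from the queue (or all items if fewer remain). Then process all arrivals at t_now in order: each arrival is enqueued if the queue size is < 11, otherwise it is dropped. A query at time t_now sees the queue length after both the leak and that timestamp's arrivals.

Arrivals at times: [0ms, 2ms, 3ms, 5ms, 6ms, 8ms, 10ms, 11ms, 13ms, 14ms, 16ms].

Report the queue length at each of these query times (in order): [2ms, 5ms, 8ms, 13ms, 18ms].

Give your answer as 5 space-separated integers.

Queue lengths at query times:
  query t=2ms: backlog = 1
  query t=5ms: backlog = 1
  query t=8ms: backlog = 1
  query t=13ms: backlog = 1
  query t=18ms: backlog = 0

Answer: 1 1 1 1 0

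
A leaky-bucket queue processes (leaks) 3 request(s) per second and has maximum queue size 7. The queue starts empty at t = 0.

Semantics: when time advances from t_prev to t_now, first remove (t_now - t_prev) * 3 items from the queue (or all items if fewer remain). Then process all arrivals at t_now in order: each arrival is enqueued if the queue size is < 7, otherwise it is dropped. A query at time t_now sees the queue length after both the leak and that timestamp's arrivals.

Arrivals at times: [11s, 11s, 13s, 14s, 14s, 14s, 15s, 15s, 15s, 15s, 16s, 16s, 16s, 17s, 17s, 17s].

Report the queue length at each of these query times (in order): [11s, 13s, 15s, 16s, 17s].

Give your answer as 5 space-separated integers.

Queue lengths at query times:
  query t=11s: backlog = 2
  query t=13s: backlog = 1
  query t=15s: backlog = 4
  query t=16s: backlog = 4
  query t=17s: backlog = 4

Answer: 2 1 4 4 4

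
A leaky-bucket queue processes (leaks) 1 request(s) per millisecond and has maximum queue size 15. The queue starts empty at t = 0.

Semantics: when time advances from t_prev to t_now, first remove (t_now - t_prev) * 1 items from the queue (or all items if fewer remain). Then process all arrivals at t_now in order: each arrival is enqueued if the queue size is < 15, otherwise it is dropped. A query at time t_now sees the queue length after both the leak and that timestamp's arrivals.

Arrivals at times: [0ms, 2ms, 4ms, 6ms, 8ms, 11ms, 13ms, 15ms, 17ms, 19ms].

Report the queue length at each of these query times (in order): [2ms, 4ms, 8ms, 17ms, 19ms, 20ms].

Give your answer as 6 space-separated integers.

Queue lengths at query times:
  query t=2ms: backlog = 1
  query t=4ms: backlog = 1
  query t=8ms: backlog = 1
  query t=17ms: backlog = 1
  query t=19ms: backlog = 1
  query t=20ms: backlog = 0

Answer: 1 1 1 1 1 0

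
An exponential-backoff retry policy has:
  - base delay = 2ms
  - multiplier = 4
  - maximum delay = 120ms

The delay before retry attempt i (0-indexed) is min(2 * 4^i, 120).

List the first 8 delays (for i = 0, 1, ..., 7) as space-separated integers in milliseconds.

Answer: 2 8 32 120 120 120 120 120

Derivation:
Computing each delay:
  i=0: min(2*4^0, 120) = 2
  i=1: min(2*4^1, 120) = 8
  i=2: min(2*4^2, 120) = 32
  i=3: min(2*4^3, 120) = 120
  i=4: min(2*4^4, 120) = 120
  i=5: min(2*4^5, 120) = 120
  i=6: min(2*4^6, 120) = 120
  i=7: min(2*4^7, 120) = 120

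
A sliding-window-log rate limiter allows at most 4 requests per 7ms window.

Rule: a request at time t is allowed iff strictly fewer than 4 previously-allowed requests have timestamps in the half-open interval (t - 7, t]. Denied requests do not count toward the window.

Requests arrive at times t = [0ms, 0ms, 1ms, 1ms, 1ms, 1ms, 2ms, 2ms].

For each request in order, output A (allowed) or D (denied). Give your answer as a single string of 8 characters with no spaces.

Answer: AAAADDDD

Derivation:
Tracking allowed requests in the window:
  req#1 t=0ms: ALLOW
  req#2 t=0ms: ALLOW
  req#3 t=1ms: ALLOW
  req#4 t=1ms: ALLOW
  req#5 t=1ms: DENY
  req#6 t=1ms: DENY
  req#7 t=2ms: DENY
  req#8 t=2ms: DENY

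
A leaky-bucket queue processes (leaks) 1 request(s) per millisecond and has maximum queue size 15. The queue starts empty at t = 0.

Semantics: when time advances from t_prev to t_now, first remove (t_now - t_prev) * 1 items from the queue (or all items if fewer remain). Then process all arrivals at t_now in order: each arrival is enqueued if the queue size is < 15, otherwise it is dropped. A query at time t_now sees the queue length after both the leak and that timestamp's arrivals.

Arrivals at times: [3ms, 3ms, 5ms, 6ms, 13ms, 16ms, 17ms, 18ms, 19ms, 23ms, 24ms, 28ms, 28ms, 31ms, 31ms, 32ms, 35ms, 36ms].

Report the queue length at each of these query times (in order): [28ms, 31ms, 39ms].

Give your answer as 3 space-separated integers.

Queue lengths at query times:
  query t=28ms: backlog = 2
  query t=31ms: backlog = 2
  query t=39ms: backlog = 0

Answer: 2 2 0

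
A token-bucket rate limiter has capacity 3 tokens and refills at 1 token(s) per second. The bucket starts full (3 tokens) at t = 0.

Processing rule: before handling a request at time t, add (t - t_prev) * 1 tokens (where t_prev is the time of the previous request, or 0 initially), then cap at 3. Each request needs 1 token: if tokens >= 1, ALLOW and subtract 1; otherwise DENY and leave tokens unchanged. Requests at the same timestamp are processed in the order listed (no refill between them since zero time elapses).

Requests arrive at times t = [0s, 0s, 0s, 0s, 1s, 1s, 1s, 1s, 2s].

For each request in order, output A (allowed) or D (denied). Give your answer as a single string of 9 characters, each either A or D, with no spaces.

Simulating step by step:
  req#1 t=0s: ALLOW
  req#2 t=0s: ALLOW
  req#3 t=0s: ALLOW
  req#4 t=0s: DENY
  req#5 t=1s: ALLOW
  req#6 t=1s: DENY
  req#7 t=1s: DENY
  req#8 t=1s: DENY
  req#9 t=2s: ALLOW

Answer: AAADADDDA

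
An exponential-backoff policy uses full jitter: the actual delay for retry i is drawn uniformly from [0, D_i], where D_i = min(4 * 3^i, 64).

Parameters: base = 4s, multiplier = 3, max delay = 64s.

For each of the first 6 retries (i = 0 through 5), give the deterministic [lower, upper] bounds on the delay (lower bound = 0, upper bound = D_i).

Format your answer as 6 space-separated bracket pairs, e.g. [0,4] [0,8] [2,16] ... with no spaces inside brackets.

Answer: [0,4] [0,12] [0,36] [0,64] [0,64] [0,64]

Derivation:
Computing bounds per retry:
  i=0: D_i=min(4*3^0,64)=4, bounds=[0,4]
  i=1: D_i=min(4*3^1,64)=12, bounds=[0,12]
  i=2: D_i=min(4*3^2,64)=36, bounds=[0,36]
  i=3: D_i=min(4*3^3,64)=64, bounds=[0,64]
  i=4: D_i=min(4*3^4,64)=64, bounds=[0,64]
  i=5: D_i=min(4*3^5,64)=64, bounds=[0,64]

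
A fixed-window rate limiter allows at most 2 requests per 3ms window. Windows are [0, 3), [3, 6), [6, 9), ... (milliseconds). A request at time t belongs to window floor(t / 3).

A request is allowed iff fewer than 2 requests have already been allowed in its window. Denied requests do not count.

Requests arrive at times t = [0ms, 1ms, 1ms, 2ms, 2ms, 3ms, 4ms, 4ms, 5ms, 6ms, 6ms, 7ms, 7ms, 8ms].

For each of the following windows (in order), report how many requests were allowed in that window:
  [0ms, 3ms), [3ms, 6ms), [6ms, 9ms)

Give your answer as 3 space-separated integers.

Processing requests:
  req#1 t=0ms (window 0): ALLOW
  req#2 t=1ms (window 0): ALLOW
  req#3 t=1ms (window 0): DENY
  req#4 t=2ms (window 0): DENY
  req#5 t=2ms (window 0): DENY
  req#6 t=3ms (window 1): ALLOW
  req#7 t=4ms (window 1): ALLOW
  req#8 t=4ms (window 1): DENY
  req#9 t=5ms (window 1): DENY
  req#10 t=6ms (window 2): ALLOW
  req#11 t=6ms (window 2): ALLOW
  req#12 t=7ms (window 2): DENY
  req#13 t=7ms (window 2): DENY
  req#14 t=8ms (window 2): DENY

Allowed counts by window: 2 2 2

Answer: 2 2 2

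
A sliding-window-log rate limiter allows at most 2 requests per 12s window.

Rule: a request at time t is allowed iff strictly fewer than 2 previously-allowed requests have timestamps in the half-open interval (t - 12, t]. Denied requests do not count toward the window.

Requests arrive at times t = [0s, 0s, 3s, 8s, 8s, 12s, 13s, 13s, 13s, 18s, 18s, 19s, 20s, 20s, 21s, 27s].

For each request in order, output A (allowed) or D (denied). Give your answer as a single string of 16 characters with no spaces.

Tracking allowed requests in the window:
  req#1 t=0s: ALLOW
  req#2 t=0s: ALLOW
  req#3 t=3s: DENY
  req#4 t=8s: DENY
  req#5 t=8s: DENY
  req#6 t=12s: ALLOW
  req#7 t=13s: ALLOW
  req#8 t=13s: DENY
  req#9 t=13s: DENY
  req#10 t=18s: DENY
  req#11 t=18s: DENY
  req#12 t=19s: DENY
  req#13 t=20s: DENY
  req#14 t=20s: DENY
  req#15 t=21s: DENY
  req#16 t=27s: ALLOW

Answer: AADDDAADDDDDDDDA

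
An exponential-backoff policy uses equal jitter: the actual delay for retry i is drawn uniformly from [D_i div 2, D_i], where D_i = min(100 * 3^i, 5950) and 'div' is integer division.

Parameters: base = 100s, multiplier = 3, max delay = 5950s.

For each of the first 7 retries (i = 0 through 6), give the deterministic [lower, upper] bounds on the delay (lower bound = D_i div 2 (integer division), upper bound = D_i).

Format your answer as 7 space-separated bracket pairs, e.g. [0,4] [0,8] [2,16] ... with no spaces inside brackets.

Answer: [50,100] [150,300] [450,900] [1350,2700] [2975,5950] [2975,5950] [2975,5950]

Derivation:
Computing bounds per retry:
  i=0: D_i=min(100*3^0,5950)=100, bounds=[50,100]
  i=1: D_i=min(100*3^1,5950)=300, bounds=[150,300]
  i=2: D_i=min(100*3^2,5950)=900, bounds=[450,900]
  i=3: D_i=min(100*3^3,5950)=2700, bounds=[1350,2700]
  i=4: D_i=min(100*3^4,5950)=5950, bounds=[2975,5950]
  i=5: D_i=min(100*3^5,5950)=5950, bounds=[2975,5950]
  i=6: D_i=min(100*3^6,5950)=5950, bounds=[2975,5950]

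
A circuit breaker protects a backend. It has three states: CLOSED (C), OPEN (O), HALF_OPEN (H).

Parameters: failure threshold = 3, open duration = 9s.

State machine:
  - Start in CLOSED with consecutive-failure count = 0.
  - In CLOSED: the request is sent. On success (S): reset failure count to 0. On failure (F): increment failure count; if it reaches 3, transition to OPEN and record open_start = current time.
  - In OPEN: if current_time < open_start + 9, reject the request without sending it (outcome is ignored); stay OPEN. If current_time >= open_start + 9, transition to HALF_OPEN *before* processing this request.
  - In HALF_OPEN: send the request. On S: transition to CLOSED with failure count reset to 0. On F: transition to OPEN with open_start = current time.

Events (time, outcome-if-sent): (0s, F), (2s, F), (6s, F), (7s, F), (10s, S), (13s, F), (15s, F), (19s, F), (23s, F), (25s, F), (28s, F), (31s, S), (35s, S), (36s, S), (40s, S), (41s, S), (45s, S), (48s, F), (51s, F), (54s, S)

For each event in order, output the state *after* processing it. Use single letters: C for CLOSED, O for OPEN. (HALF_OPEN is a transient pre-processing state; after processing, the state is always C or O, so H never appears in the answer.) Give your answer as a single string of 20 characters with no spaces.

Answer: CCOOOOOOOOOOCCCCCCCC

Derivation:
State after each event:
  event#1 t=0s outcome=F: state=CLOSED
  event#2 t=2s outcome=F: state=CLOSED
  event#3 t=6s outcome=F: state=OPEN
  event#4 t=7s outcome=F: state=OPEN
  event#5 t=10s outcome=S: state=OPEN
  event#6 t=13s outcome=F: state=OPEN
  event#7 t=15s outcome=F: state=OPEN
  event#8 t=19s outcome=F: state=OPEN
  event#9 t=23s outcome=F: state=OPEN
  event#10 t=25s outcome=F: state=OPEN
  event#11 t=28s outcome=F: state=OPEN
  event#12 t=31s outcome=S: state=OPEN
  event#13 t=35s outcome=S: state=CLOSED
  event#14 t=36s outcome=S: state=CLOSED
  event#15 t=40s outcome=S: state=CLOSED
  event#16 t=41s outcome=S: state=CLOSED
  event#17 t=45s outcome=S: state=CLOSED
  event#18 t=48s outcome=F: state=CLOSED
  event#19 t=51s outcome=F: state=CLOSED
  event#20 t=54s outcome=S: state=CLOSED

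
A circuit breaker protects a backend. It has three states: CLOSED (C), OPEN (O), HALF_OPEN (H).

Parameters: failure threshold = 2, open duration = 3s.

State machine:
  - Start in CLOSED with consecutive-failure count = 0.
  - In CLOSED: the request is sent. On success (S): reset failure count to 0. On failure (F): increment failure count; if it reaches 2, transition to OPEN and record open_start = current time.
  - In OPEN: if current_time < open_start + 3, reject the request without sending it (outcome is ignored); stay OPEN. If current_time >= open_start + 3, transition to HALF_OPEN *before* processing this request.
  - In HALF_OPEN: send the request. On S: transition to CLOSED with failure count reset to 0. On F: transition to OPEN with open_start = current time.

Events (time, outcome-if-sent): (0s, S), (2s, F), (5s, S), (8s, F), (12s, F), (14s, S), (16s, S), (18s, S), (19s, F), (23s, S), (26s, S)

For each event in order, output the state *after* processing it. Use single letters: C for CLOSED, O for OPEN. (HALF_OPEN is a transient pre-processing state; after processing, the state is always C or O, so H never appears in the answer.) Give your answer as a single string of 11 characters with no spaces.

State after each event:
  event#1 t=0s outcome=S: state=CLOSED
  event#2 t=2s outcome=F: state=CLOSED
  event#3 t=5s outcome=S: state=CLOSED
  event#4 t=8s outcome=F: state=CLOSED
  event#5 t=12s outcome=F: state=OPEN
  event#6 t=14s outcome=S: state=OPEN
  event#7 t=16s outcome=S: state=CLOSED
  event#8 t=18s outcome=S: state=CLOSED
  event#9 t=19s outcome=F: state=CLOSED
  event#10 t=23s outcome=S: state=CLOSED
  event#11 t=26s outcome=S: state=CLOSED

Answer: CCCCOOCCCCC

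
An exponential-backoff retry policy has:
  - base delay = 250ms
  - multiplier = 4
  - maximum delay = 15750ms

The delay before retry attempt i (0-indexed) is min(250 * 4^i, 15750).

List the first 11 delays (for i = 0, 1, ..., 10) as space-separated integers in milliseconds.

Answer: 250 1000 4000 15750 15750 15750 15750 15750 15750 15750 15750

Derivation:
Computing each delay:
  i=0: min(250*4^0, 15750) = 250
  i=1: min(250*4^1, 15750) = 1000
  i=2: min(250*4^2, 15750) = 4000
  i=3: min(250*4^3, 15750) = 15750
  i=4: min(250*4^4, 15750) = 15750
  i=5: min(250*4^5, 15750) = 15750
  i=6: min(250*4^6, 15750) = 15750
  i=7: min(250*4^7, 15750) = 15750
  i=8: min(250*4^8, 15750) = 15750
  i=9: min(250*4^9, 15750) = 15750
  i=10: min(250*4^10, 15750) = 15750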